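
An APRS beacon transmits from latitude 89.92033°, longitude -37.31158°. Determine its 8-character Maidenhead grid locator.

Add 180° to longitude and 90° to latitude: 142.68842, 179.92033.
Field: 142.68842/20 → 7 → H, 179.92033/10 → 17 → R; chars HR.
Square: 2.68842/2 → 1, 9.92033/1 → 9; chars 19.
Subsquare: 0.68842/0.0833333 → 8 → i, 0.92033/0.0416667 → 22 → w; chars iw.
Extended square: 0.02175/0.00833333 → 2, 0.00366/0.00416667 → 0; chars 20.

HR19iw20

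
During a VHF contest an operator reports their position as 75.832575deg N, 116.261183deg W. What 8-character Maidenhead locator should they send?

DQ15ut89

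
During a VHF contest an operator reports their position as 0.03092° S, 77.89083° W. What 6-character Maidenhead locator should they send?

FI19bx

Shift to the Maidenhead origin (180°W, 90°S): lon 102.1092, lat 89.9691.
Field (20°×10°, letters A–R): 102.1092/20 → 5 → F, 89.9691/10 → 8 → I; chars FI.
Square (2°×1°, digits 0–9): 2.1092/2 → 1, 9.9691/1 → 9; chars 19.
Subsquare (5′×2.5′, letters a–x): 0.1092/0.0833333 → 1 → b, 0.9691/0.0416667 → 23 → x; chars bx.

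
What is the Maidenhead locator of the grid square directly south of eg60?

Latitude square 0; −1 → -1, wraps to 9, carry into field.
Latitude field G = 6; −1 → 5 = F.
The longitude characters are unchanged.

EF69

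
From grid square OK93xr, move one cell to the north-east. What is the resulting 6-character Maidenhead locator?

PK03as

Longitude subsquare x = 23; +1 → 24, wraps to 0 = a, carry into square.
Longitude square 9; +1 → 10, wraps to 0, carry into field.
Longitude field O = 14; +1 → 15 = P.
Latitude subsquare r = 17; +1 → 18 = s.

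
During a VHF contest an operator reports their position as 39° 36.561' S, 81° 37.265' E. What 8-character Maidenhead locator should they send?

Add 180° to longitude and 90° to latitude: 261.62108, 50.39065.
Field: lon ⌊261.62108/20⌋ = 13 → N; lat ⌊50.39065/10⌋ = 5 → F.
Square: lon ⌊1.62108/2⌋ = 0; lat ⌊0.39065/1⌋ = 0.
Subsquare: lon ⌊1.62108/0.0833333⌋ = 19 → t; lat ⌊0.39065/0.0416667⌋ = 9 → j.
Extended square: lon ⌊0.03775/0.00833333⌋ = 4; lat ⌊0.01565/0.00416667⌋ = 3.

NF00tj43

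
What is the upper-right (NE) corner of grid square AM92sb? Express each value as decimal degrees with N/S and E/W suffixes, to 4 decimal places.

32.0833° N, 160.4167° W

Field A=0, M=12: +0·20° lon, +12·10° lat → SW at lon -180°, lat 30°.
Square 9, 2: +9·2° lon, +2·1° lat → SW at lon -162°, lat 32°.
Subsquare s=18, b=1: +18·0.0833333° lon, +1·0.0416667° lat → SW at lon -160.5°, lat 32.0417°.
Cell spans 0.0833333° lon × 0.0416667° lat. NE corner is SW corner plus one full cell.
latitude 32.0833° N, longitude 160.4167° W.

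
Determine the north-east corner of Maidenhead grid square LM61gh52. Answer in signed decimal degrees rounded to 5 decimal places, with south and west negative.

31.30417, 52.55000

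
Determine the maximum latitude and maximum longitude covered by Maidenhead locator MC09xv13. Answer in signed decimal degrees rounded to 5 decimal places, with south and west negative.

-60.10833, 61.93333

Field M=12, C=2: +12·20° lon, +2·10° lat → SW at lon 60°, lat -70°.
Square 0, 9: +0·2° lon, +9·1° lat → SW at lon 60°, lat -61°.
Subsquare x=23, v=21: +23·0.0833333° lon, +21·0.0416667° lat → SW at lon 61.9167°, lat -60.125°.
Extended square 1, 3: +1·0.00833333° lon, +3·0.00416667° lat → SW at lon 61.925°, lat -60.1125°.
Cell spans 0.00833333° lon × 0.00416667° lat. NE corner is SW corner plus one full cell.
latitude -60.10833, longitude 61.93333.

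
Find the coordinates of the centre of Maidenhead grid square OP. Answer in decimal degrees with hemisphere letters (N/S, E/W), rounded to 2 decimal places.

Field O=14, P=15: +14·20° lon, +15·10° lat → SW at lon 100°, lat 60°.
Cell spans 20° lon × 10° lat. Centre is SW corner plus half of each.
latitude 65.00° N, longitude 110.00° E.

65.00° N, 110.00° E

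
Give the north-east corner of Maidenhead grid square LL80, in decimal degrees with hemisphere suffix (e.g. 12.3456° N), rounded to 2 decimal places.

21.00° N, 58.00° E

Field L=11, L=11: +11·20° lon, +11·10° lat → SW at lon 40°, lat 20°.
Square 8, 0: +8·2° lon, +0·1° lat → SW at lon 56°, lat 20°.
Cell spans 2° lon × 1° lat. NE corner is SW corner plus one full cell.
latitude 21.00° N, longitude 58.00° E.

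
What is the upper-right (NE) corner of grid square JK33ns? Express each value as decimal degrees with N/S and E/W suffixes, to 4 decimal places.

13.7917° N, 7.1667° E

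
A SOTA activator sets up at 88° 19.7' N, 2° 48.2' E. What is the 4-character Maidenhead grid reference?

JR18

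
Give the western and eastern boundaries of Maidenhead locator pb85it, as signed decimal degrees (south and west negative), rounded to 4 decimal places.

Field P=15, B=1: +15·20° lon, +1·10° lat → SW at lon 120°, lat -80°.
Square 8, 5: +8·2° lon, +5·1° lat → SW at lon 136°, lat -75°.
Subsquare i=8, t=19: +8·0.0833333° lon, +19·0.0416667° lat → SW at lon 136.667°, lat -74.2083°.
Cell spans 0.0833333° lon × 0.0416667° lat.
west 136.6667, east 136.7500.

136.6667, 136.7500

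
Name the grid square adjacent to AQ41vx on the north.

AQ42va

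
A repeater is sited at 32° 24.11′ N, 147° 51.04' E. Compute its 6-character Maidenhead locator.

QM32wj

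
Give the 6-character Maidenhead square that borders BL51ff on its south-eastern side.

Longitude subsquare f = 5; +1 → 6 = g.
Latitude subsquare f = 5; −1 → 4 = e.

BL51ge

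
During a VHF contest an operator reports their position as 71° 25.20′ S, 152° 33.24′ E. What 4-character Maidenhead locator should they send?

QB68

Add 180° to longitude and 90° to latitude: 332.55, 18.58.
Field (20°×10°, letters A–R): lon ⌊332.55/20⌋ = 16 → Q; lat ⌊18.58/10⌋ = 1 → B.
Square (2°×1°, digits 0–9): lon ⌊12.55/2⌋ = 6; lat ⌊8.58/1⌋ = 8.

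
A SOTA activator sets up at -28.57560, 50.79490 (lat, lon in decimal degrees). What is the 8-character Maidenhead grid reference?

LG51jk51

Offset from 180°W / 90°S: lon 230.79490°, lat 61.42440°.
Field: 230.79490/20 → 11 → L, 61.42440/10 → 6 → G; chars LG.
Square: 10.79490/2 → 5, 1.42440/1 → 1; chars 51.
Subsquare: 0.79490/0.0833333 → 9 → j, 0.42440/0.0416667 → 10 → k; chars jk.
Extended square: 0.04490/0.00833333 → 5, 0.00773/0.00416667 → 1; chars 51.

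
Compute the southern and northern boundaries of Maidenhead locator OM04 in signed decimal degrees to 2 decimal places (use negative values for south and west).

34.00, 35.00

Field O=14, M=12: +14·20° lon, +12·10° lat → SW at lon 100°, lat 30°.
Square 0, 4: +0·2° lon, +4·1° lat → SW at lon 100°, lat 34°.
Cell spans 2° lon × 1° lat.
south 34.00, north 35.00.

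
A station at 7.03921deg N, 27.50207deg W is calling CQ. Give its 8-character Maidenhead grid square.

Offset from 180°W / 90°S: lon 152.49793°, lat 97.03921°.
Field (20°×10°, letters A–R): 152.49793/20 → 7 → H, 97.03921/10 → 9 → J; chars HJ.
Square (2°×1°, digits 0–9): 12.49793/2 → 6, 7.03921/1 → 7; chars 67.
Subsquare (5′×2.5′, letters a–x): 0.49793/0.0833333 → 5 → f, 0.03921/0.0416667 → 0 → a; chars fa.
Extended square (30″×15″, digits 0–9): 0.08126/0.00833333 → 9, 0.03921/0.00416667 → 9; chars 99.

HJ67fa99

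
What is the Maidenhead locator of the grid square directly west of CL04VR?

CL04ur

Longitude subsquare v = 21; −1 → 20 = u.
The latitude characters are unchanged.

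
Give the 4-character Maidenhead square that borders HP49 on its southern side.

Latitude square 9; −1 → 8.
The longitude characters are unchanged.

HP48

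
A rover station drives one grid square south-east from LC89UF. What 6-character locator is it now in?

Longitude subsquare u = 20; +1 → 21 = v.
Latitude subsquare f = 5; −1 → 4 = e.

LC89ve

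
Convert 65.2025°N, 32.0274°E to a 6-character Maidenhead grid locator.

KP65ae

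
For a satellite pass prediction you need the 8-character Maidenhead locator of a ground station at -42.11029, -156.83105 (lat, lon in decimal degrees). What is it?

BE17ov03

Shift to the Maidenhead origin (180°W, 90°S): lon 23.16895, lat 47.88971.
Field: lon ⌊23.16895/20⌋ = 1 → B; lat ⌊47.88971/10⌋ = 4 → E.
Square: lon ⌊3.16895/2⌋ = 1; lat ⌊7.88971/1⌋ = 7.
Subsquare: lon ⌊1.16895/0.0833333⌋ = 14 → o; lat ⌊0.88971/0.0416667⌋ = 21 → v.
Extended square: lon ⌊0.00228/0.00833333⌋ = 0; lat ⌊0.01471/0.00416667⌋ = 3.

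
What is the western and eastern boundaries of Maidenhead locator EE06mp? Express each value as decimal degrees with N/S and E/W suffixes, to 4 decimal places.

99.0000° W, 98.9167° W

Field E=4, E=4: +4·20° lon, +4·10° lat → SW at lon -100°, lat -50°.
Square 0, 6: +0·2° lon, +6·1° lat → SW at lon -100°, lat -44°.
Subsquare m=12, p=15: +12·0.0833333° lon, +15·0.0416667° lat → SW at lon -99°, lat -43.375°.
Cell spans 0.0833333° lon × 0.0416667° lat.
west 99.0000° W, east 98.9167° W.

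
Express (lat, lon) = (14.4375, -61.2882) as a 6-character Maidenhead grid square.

FK94ik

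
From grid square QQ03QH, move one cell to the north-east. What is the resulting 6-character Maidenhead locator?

QQ03ri

Longitude subsquare q = 16; +1 → 17 = r.
Latitude subsquare h = 7; +1 → 8 = i.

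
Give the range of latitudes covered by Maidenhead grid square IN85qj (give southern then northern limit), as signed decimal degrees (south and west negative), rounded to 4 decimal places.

45.3750, 45.4167

Field I=8, N=13: +8·20° lon, +13·10° lat → SW at lon -20°, lat 40°.
Square 8, 5: +8·2° lon, +5·1° lat → SW at lon -4°, lat 45°.
Subsquare q=16, j=9: +16·0.0833333° lon, +9·0.0416667° lat → SW at lon -2.66667°, lat 45.375°.
Cell spans 0.0833333° lon × 0.0416667° lat.
south 45.3750, north 45.4167.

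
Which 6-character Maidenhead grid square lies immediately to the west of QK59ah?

QK49xh

Longitude subsquare a = 0; −1 → -1, wraps to 23 = x, carry into square.
Longitude square 5; −1 → 4.
The latitude characters are unchanged.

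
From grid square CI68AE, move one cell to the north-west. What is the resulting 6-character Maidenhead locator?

CI58xf

Longitude subsquare a = 0; −1 → -1, wraps to 23 = x, carry into square.
Longitude square 6; −1 → 5.
Latitude subsquare e = 4; +1 → 5 = f.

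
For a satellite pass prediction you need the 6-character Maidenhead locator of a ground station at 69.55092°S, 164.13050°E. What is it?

RC20bk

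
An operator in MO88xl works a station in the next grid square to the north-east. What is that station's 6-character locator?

MO98am

Longitude subsquare x = 23; +1 → 24, wraps to 0 = a, carry into square.
Longitude square 8; +1 → 9.
Latitude subsquare l = 11; +1 → 12 = m.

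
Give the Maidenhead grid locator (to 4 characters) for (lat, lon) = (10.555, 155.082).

QK70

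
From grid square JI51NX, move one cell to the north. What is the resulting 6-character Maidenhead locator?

JI52na

Latitude subsquare x = 23; +1 → 24, wraps to 0 = a, carry into square.
Latitude square 1; +1 → 2.
The longitude characters are unchanged.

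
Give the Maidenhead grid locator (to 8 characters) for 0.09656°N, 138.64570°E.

PJ90hc73

Offset from 180°W / 90°S: lon 318.64570°, lat 90.09656°.
Field (20°×10°, letters A–R): 318.64570/20 → 15 → P, 90.09656/10 → 9 → J; chars PJ.
Square (2°×1°, digits 0–9): 18.64570/2 → 9, 0.09656/1 → 0; chars 90.
Subsquare (5′×2.5′, letters a–x): 0.64570/0.0833333 → 7 → h, 0.09656/0.0416667 → 2 → c; chars hc.
Extended square (30″×15″, digits 0–9): 0.06237/0.00833333 → 7, 0.01323/0.00416667 → 3; chars 73.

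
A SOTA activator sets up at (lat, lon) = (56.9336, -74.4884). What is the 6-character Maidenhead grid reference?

Offset from 180°W / 90°S: lon 105.5116°, lat 146.9336°.
Field: lon ⌊105.5116/20⌋ = 5 → F; lat ⌊146.9336/10⌋ = 14 → O.
Square: lon ⌊5.5116/2⌋ = 2; lat ⌊6.9336/1⌋ = 6.
Subsquare: lon ⌊1.5116/0.0833333⌋ = 18 → s; lat ⌊0.9336/0.0416667⌋ = 22 → w.

FO26sw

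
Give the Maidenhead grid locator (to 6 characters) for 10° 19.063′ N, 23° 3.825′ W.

HK80lh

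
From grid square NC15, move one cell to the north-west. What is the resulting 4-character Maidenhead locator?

NC06

Longitude square 1; −1 → 0.
Latitude square 5; +1 → 6.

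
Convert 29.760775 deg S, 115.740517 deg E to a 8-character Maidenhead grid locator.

OG70uf87

Add 180° to longitude and 90° to latitude: 295.74052, 60.23923.
Field: 295.74052/20 → 14 → O, 60.23923/10 → 6 → G; chars OG.
Square: 15.74052/2 → 7, 0.23923/1 → 0; chars 70.
Subsquare: 1.74052/0.0833333 → 20 → u, 0.23923/0.0416667 → 5 → f; chars uf.
Extended square: 0.07385/0.00833333 → 8, 0.03089/0.00416667 → 7; chars 87.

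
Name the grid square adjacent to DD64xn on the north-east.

Longitude subsquare x = 23; +1 → 24, wraps to 0 = a, carry into square.
Longitude square 6; +1 → 7.
Latitude subsquare n = 13; +1 → 14 = o.

DD74ao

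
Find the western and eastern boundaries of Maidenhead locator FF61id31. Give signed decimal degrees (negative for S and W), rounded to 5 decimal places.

-67.30833, -67.30000

Field F=5, F=5: +5·20° lon, +5·10° lat → SW at lon -80°, lat -40°.
Square 6, 1: +6·2° lon, +1·1° lat → SW at lon -68°, lat -39°.
Subsquare i=8, d=3: +8·0.0833333° lon, +3·0.0416667° lat → SW at lon -67.3333°, lat -38.875°.
Extended square 3, 1: +3·0.00833333° lon, +1·0.00416667° lat → SW at lon -67.3083°, lat -38.8708°.
Cell spans 0.00833333° lon × 0.00416667° lat.
west -67.30833, east -67.30000.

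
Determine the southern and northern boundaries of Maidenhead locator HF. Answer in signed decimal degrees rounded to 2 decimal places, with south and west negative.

-40.00, -30.00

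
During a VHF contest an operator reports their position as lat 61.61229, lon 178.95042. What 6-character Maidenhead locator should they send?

Shift to the Maidenhead origin (180°W, 90°S): lon 358.9504, lat 151.6123.
Field (20°×10°, letters A–R): 358.9504/20 → 17 → R, 151.6123/10 → 15 → P; chars RP.
Square (2°×1°, digits 0–9): 18.9504/2 → 9, 1.6123/1 → 1; chars 91.
Subsquare (5′×2.5′, letters a–x): 0.9504/0.0833333 → 11 → l, 0.6123/0.0416667 → 14 → o; chars lo.

RP91lo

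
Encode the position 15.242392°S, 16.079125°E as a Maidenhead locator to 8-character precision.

JH84as91

Shift to the Maidenhead origin (180°W, 90°S): lon 196.07913, lat 74.75761.
Field: 196.07913/20 → 9 → J, 74.75761/10 → 7 → H; chars JH.
Square: 16.07913/2 → 8, 4.75761/1 → 4; chars 84.
Subsquare: 0.07913/0.0833333 → 0 → a, 0.75761/0.0416667 → 18 → s; chars as.
Extended square: 0.07913/0.00833333 → 9, 0.00761/0.00416667 → 1; chars 91.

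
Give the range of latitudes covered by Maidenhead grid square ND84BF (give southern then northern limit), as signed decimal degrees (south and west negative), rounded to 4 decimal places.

Field N=13, D=3: +13·20° lon, +3·10° lat → SW at lon 80°, lat -60°.
Square 8, 4: +8·2° lon, +4·1° lat → SW at lon 96°, lat -56°.
Subsquare b=1, f=5: +1·0.0833333° lon, +5·0.0416667° lat → SW at lon 96.0833°, lat -55.7917°.
Cell spans 0.0833333° lon × 0.0416667° lat.
south -55.7917, north -55.7500.

-55.7917, -55.7500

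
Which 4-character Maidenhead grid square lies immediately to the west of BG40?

Longitude square 4; −1 → 3.
The latitude characters are unchanged.

BG30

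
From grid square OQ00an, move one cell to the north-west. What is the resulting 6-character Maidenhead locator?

Longitude subsquare a = 0; −1 → -1, wraps to 23 = x, carry into square.
Longitude square 0; −1 → -1, wraps to 9, carry into field.
Longitude field O = 14; −1 → 13 = N.
Latitude subsquare n = 13; +1 → 14 = o.

NQ90xo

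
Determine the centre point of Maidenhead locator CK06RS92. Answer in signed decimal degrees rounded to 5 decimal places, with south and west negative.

16.76042, -138.50417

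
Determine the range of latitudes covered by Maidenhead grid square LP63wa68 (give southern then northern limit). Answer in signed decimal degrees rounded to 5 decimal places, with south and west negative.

63.03333, 63.03750

Field L=11, P=15: +11·20° lon, +15·10° lat → SW at lon 40°, lat 60°.
Square 6, 3: +6·2° lon, +3·1° lat → SW at lon 52°, lat 63°.
Subsquare w=22, a=0: +22·0.0833333° lon, +0·0.0416667° lat → SW at lon 53.8333°, lat 63°.
Extended square 6, 8: +6·0.00833333° lon, +8·0.00416667° lat → SW at lon 53.8833°, lat 63.0333°.
Cell spans 0.00833333° lon × 0.00416667° lat.
south 63.03333, north 63.03750.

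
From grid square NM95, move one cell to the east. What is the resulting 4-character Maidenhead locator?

OM05

Longitude square 9; +1 → 10, wraps to 0, carry into field.
Longitude field N = 13; +1 → 14 = O.
The latitude characters are unchanged.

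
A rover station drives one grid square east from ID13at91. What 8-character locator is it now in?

ID13bt01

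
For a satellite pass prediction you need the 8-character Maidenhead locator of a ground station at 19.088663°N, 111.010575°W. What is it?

Add 180° to longitude and 90° to latitude: 68.98942, 109.08866.
Field (20°×10°, letters A–R): lon ⌊68.98942/20⌋ = 3 → D; lat ⌊109.08866/10⌋ = 10 → K.
Square (2°×1°, digits 0–9): lon ⌊8.98942/2⌋ = 4; lat ⌊9.08866/1⌋ = 9.
Subsquare (5′×2.5′, letters a–x): lon ⌊0.98942/0.0833333⌋ = 11 → l; lat ⌊0.08866/0.0416667⌋ = 2 → c.
Extended square (30″×15″, digits 0–9): lon ⌊0.07276/0.00833333⌋ = 8; lat ⌊0.00533/0.00416667⌋ = 1.

DK49lc81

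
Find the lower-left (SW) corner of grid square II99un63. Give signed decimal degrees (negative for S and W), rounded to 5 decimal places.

-0.44583, -0.28333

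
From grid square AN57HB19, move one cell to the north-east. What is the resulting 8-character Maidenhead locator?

Longitude extended square 1; +1 → 2.
Latitude extended square 9; +1 → 10, wraps to 0, carry into subsquare.
Latitude subsquare b = 1; +1 → 2 = c.

AN57hc20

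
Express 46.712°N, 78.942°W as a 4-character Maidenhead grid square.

FN06

Offset from 180°W / 90°S: lon 101.06°, lat 136.71°.
Field (20°×10°, letters A–R): 101.06/20 → 5 → F, 136.71/10 → 13 → N; chars FN.
Square (2°×1°, digits 0–9): 1.06/2 → 0, 6.71/1 → 6; chars 06.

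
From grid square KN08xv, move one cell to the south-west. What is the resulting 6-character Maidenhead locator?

Longitude subsquare x = 23; −1 → 22 = w.
Latitude subsquare v = 21; −1 → 20 = u.

KN08wu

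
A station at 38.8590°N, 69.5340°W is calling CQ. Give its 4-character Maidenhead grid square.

FM58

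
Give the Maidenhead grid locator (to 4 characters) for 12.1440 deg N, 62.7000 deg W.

Offset from 180°W / 90°S: lon 117.30°, lat 102.14°.
Field (20°×10°, letters A–R): lon ⌊117.30/20⌋ = 5 → F; lat ⌊102.14/10⌋ = 10 → K.
Square (2°×1°, digits 0–9): lon ⌊17.30/2⌋ = 8; lat ⌊2.14/1⌋ = 2.

FK82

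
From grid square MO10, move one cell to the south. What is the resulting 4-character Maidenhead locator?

MN19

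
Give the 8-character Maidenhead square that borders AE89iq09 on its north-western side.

AE89hr90

Longitude extended square 0; −1 → -1, wraps to 9, carry into subsquare.
Longitude subsquare i = 8; −1 → 7 = h.
Latitude extended square 9; +1 → 10, wraps to 0, carry into subsquare.
Latitude subsquare q = 16; +1 → 17 = r.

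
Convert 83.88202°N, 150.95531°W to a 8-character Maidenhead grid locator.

BR43mv51

Offset from 180°W / 90°S: lon 29.04469°, lat 173.88202°.
Field: lon ⌊29.04469/20⌋ = 1 → B; lat ⌊173.88202/10⌋ = 17 → R.
Square: lon ⌊9.04469/2⌋ = 4; lat ⌊3.88202/1⌋ = 3.
Subsquare: lon ⌊1.04469/0.0833333⌋ = 12 → m; lat ⌊0.88202/0.0416667⌋ = 21 → v.
Extended square: lon ⌊0.04469/0.00833333⌋ = 5; lat ⌊0.00702/0.00416667⌋ = 1.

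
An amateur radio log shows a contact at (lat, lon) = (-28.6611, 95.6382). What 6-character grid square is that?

NG71ti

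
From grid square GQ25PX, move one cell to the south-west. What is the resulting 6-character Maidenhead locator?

Longitude subsquare p = 15; −1 → 14 = o.
Latitude subsquare x = 23; −1 → 22 = w.

GQ25ow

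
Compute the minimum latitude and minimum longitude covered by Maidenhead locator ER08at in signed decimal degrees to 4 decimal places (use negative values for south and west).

Field E=4, R=17: +4·20° lon, +17·10° lat → SW at lon -100°, lat 80°.
Square 0, 8: +0·2° lon, +8·1° lat → SW at lon -100°, lat 88°.
Subsquare a=0, t=19: +0·0.0833333° lon, +19·0.0416667° lat → SW at lon -100°, lat 88.7917°.
latitude 88.7917, longitude -100.0000.

88.7917, -100.0000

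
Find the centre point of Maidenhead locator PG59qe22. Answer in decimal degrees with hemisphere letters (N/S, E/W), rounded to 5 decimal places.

20.82292° S, 131.35417° E

Field P=15, G=6: +15·20° lon, +6·10° lat → SW at lon 120°, lat -30°.
Square 5, 9: +5·2° lon, +9·1° lat → SW at lon 130°, lat -21°.
Subsquare q=16, e=4: +16·0.0833333° lon, +4·0.0416667° lat → SW at lon 131.333°, lat -20.8333°.
Extended square 2, 2: +2·0.00833333° lon, +2·0.00416667° lat → SW at lon 131.35°, lat -20.825°.
Cell spans 0.00833333° lon × 0.00416667° lat. Centre is SW corner plus half of each.
latitude 20.82292° S, longitude 131.35417° E.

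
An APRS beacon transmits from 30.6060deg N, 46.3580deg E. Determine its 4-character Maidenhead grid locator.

Add 180° to longitude and 90° to latitude: 226.36, 120.61.
Field (20°×10°, letters A–R): 226.36/20 → 11 → L, 120.61/10 → 12 → M; chars LM.
Square (2°×1°, digits 0–9): 6.36/2 → 3, 0.61/1 → 0; chars 30.

LM30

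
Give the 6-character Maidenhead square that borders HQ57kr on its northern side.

Latitude subsquare r = 17; +1 → 18 = s.
The longitude characters are unchanged.

HQ57ks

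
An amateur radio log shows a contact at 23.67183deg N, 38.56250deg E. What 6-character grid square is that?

Offset from 180°W / 90°S: lon 218.5625°, lat 113.6718°.
Field: 218.5625/20 → 10 → K, 113.6718/10 → 11 → L; chars KL.
Square: 18.5625/2 → 9, 3.6718/1 → 3; chars 93.
Subsquare: 0.5625/0.0833333 → 6 → g, 0.6718/0.0416667 → 16 → q; chars gq.

KL93gq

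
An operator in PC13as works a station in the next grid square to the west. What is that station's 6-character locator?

Longitude subsquare a = 0; −1 → -1, wraps to 23 = x, carry into square.
Longitude square 1; −1 → 0.
The latitude characters are unchanged.

PC03xs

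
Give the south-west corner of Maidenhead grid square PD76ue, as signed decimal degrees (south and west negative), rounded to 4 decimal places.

Field P=15, D=3: +15·20° lon, +3·10° lat → SW at lon 120°, lat -60°.
Square 7, 6: +7·2° lon, +6·1° lat → SW at lon 134°, lat -54°.
Subsquare u=20, e=4: +20·0.0833333° lon, +4·0.0416667° lat → SW at lon 135.667°, lat -53.8333°.
latitude -53.8333, longitude 135.6667.

-53.8333, 135.6667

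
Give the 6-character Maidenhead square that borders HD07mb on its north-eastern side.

Longitude subsquare m = 12; +1 → 13 = n.
Latitude subsquare b = 1; +1 → 2 = c.

HD07nc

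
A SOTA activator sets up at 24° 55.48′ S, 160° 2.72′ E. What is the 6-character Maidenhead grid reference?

RG05ab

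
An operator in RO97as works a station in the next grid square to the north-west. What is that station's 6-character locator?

RO87xt

Longitude subsquare a = 0; −1 → -1, wraps to 23 = x, carry into square.
Longitude square 9; −1 → 8.
Latitude subsquare s = 18; +1 → 19 = t.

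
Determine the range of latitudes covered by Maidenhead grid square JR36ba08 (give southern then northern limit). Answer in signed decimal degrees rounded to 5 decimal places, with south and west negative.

86.03333, 86.03750

Field J=9, R=17: +9·20° lon, +17·10° lat → SW at lon 0°, lat 80°.
Square 3, 6: +3·2° lon, +6·1° lat → SW at lon 6°, lat 86°.
Subsquare b=1, a=0: +1·0.0833333° lon, +0·0.0416667° lat → SW at lon 6.08333°, lat 86°.
Extended square 0, 8: +0·0.00833333° lon, +8·0.00416667° lat → SW at lon 6.08333°, lat 86.0333°.
Cell spans 0.00833333° lon × 0.00416667° lat.
south 86.03333, north 86.03750.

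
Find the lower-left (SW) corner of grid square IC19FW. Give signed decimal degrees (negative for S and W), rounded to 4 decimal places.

-60.0833, -17.5833

Field I=8, C=2: +8·20° lon, +2·10° lat → SW at lon -20°, lat -70°.
Square 1, 9: +1·2° lon, +9·1° lat → SW at lon -18°, lat -61°.
Subsquare f=5, w=22: +5·0.0833333° lon, +22·0.0416667° lat → SW at lon -17.5833°, lat -60.0833°.
latitude -60.0833, longitude -17.5833.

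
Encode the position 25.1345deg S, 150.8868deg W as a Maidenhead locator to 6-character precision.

Offset from 180°W / 90°S: lon 29.1132°, lat 64.8655°.
Field (20°×10°, letters A–R): 29.1132/20 → 1 → B, 64.8655/10 → 6 → G; chars BG.
Square (2°×1°, digits 0–9): 9.1132/2 → 4, 4.8655/1 → 4; chars 44.
Subsquare (5′×2.5′, letters a–x): 1.1132/0.0833333 → 13 → n, 0.8655/0.0416667 → 20 → u; chars nu.

BG44nu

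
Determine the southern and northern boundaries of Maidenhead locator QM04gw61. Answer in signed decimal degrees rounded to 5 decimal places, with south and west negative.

34.92083, 34.92500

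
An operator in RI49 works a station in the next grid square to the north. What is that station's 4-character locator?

Latitude square 9; +1 → 10, wraps to 0, carry into field.
Latitude field I = 8; +1 → 9 = J.
The longitude characters are unchanged.

RJ40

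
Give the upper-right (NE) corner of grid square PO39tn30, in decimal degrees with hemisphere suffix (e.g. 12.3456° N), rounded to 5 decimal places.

Field P=15, O=14: +15·20° lon, +14·10° lat → SW at lon 120°, lat 50°.
Square 3, 9: +3·2° lon, +9·1° lat → SW at lon 126°, lat 59°.
Subsquare t=19, n=13: +19·0.0833333° lon, +13·0.0416667° lat → SW at lon 127.583°, lat 59.5417°.
Extended square 3, 0: +3·0.00833333° lon, +0·0.00416667° lat → SW at lon 127.608°, lat 59.5417°.
Cell spans 0.00833333° lon × 0.00416667° lat. NE corner is SW corner plus one full cell.
latitude 59.54583° N, longitude 127.61667° E.

59.54583° N, 127.61667° E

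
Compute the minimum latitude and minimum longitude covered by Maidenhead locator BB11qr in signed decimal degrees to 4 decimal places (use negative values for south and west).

-78.2917, -156.6667

Field B=1, B=1: +1·20° lon, +1·10° lat → SW at lon -160°, lat -80°.
Square 1, 1: +1·2° lon, +1·1° lat → SW at lon -158°, lat -79°.
Subsquare q=16, r=17: +16·0.0833333° lon, +17·0.0416667° lat → SW at lon -156.667°, lat -78.2917°.
latitude -78.2917, longitude -156.6667.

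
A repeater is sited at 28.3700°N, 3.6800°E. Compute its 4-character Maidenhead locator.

JL18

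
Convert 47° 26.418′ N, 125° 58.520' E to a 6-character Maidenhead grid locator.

Shift to the Maidenhead origin (180°W, 90°S): lon 305.9753, lat 137.4403.
Field (20°×10°, letters A–R): 305.9753/20 → 15 → P, 137.4403/10 → 13 → N; chars PN.
Square (2°×1°, digits 0–9): 5.9753/2 → 2, 7.4403/1 → 7; chars 27.
Subsquare (5′×2.5′, letters a–x): 1.9753/0.0833333 → 23 → x, 0.4403/0.0416667 → 10 → k; chars xk.

PN27xk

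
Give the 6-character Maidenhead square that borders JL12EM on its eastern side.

JL12fm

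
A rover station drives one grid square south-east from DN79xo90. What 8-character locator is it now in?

Longitude extended square 9; +1 → 10, wraps to 0, carry into subsquare.
Longitude subsquare x = 23; +1 → 24, wraps to 0 = a, carry into square.
Longitude square 7; +1 → 8.
Latitude extended square 0; −1 → -1, wraps to 9, carry into subsquare.
Latitude subsquare o = 14; −1 → 13 = n.

DN89an09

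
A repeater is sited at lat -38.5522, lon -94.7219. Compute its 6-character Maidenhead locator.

Shift to the Maidenhead origin (180°W, 90°S): lon 85.2781, lat 51.4478.
Field: lon ⌊85.2781/20⌋ = 4 → E; lat ⌊51.4478/10⌋ = 5 → F.
Square: lon ⌊5.2781/2⌋ = 2; lat ⌊1.4478/1⌋ = 1.
Subsquare: lon ⌊1.2781/0.0833333⌋ = 15 → p; lat ⌊0.4478/0.0416667⌋ = 10 → k.

EF21pk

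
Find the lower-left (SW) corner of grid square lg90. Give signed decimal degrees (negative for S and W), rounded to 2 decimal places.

-30.00, 58.00

Field L=11, G=6: +11·20° lon, +6·10° lat → SW at lon 40°, lat -30°.
Square 9, 0: +9·2° lon, +0·1° lat → SW at lon 58°, lat -30°.
latitude -30.00, longitude 58.00.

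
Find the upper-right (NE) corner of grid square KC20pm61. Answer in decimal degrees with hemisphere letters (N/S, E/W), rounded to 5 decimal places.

69.49167° S, 25.30833° E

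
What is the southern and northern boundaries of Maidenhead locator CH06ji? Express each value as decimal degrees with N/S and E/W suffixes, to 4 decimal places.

Field C=2, H=7: +2·20° lon, +7·10° lat → SW at lon -140°, lat -20°.
Square 0, 6: +0·2° lon, +6·1° lat → SW at lon -140°, lat -14°.
Subsquare j=9, i=8: +9·0.0833333° lon, +8·0.0416667° lat → SW at lon -139.25°, lat -13.6667°.
Cell spans 0.0833333° lon × 0.0416667° lat.
south 13.6667° S, north 13.6250° S.

13.6667° S, 13.6250° S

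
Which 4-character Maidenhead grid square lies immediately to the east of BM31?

BM41

Longitude square 3; +1 → 4.
The latitude characters are unchanged.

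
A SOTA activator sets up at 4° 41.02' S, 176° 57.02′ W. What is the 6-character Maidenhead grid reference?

AI15mh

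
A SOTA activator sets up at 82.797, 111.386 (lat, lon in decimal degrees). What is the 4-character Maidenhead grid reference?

Shift to the Maidenhead origin (180°W, 90°S): lon 291.39, lat 172.80.
Field (20°×10°, letters A–R): 291.39/20 → 14 → O, 172.80/10 → 17 → R; chars OR.
Square (2°×1°, digits 0–9): 11.39/2 → 5, 2.80/1 → 2; chars 52.

OR52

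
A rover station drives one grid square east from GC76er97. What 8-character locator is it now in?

GC76fr07

Longitude extended square 9; +1 → 10, wraps to 0, carry into subsquare.
Longitude subsquare e = 4; +1 → 5 = f.
The latitude characters are unchanged.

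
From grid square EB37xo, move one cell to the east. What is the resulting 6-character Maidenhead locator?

Longitude subsquare x = 23; +1 → 24, wraps to 0 = a, carry into square.
Longitude square 3; +1 → 4.
The latitude characters are unchanged.

EB47ao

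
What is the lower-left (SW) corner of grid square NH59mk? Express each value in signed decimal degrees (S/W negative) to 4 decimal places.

-10.5833, 91.0000

Field N=13, H=7: +13·20° lon, +7·10° lat → SW at lon 80°, lat -20°.
Square 5, 9: +5·2° lon, +9·1° lat → SW at lon 90°, lat -11°.
Subsquare m=12, k=10: +12·0.0833333° lon, +10·0.0416667° lat → SW at lon 91°, lat -10.5833°.
latitude -10.5833, longitude 91.0000.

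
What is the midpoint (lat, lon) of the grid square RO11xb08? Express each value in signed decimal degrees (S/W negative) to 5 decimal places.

51.07708, 163.92083

Field R=17, O=14: +17·20° lon, +14·10° lat → SW at lon 160°, lat 50°.
Square 1, 1: +1·2° lon, +1·1° lat → SW at lon 162°, lat 51°.
Subsquare x=23, b=1: +23·0.0833333° lon, +1·0.0416667° lat → SW at lon 163.917°, lat 51.0417°.
Extended square 0, 8: +0·0.00833333° lon, +8·0.00416667° lat → SW at lon 163.917°, lat 51.075°.
Cell spans 0.00833333° lon × 0.00416667° lat. Centre is SW corner plus half of each.
latitude 51.07708, longitude 163.92083.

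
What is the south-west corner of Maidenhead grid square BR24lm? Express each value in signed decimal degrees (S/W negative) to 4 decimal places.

84.5000, -155.0833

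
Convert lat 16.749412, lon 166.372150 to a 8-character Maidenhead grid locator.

RK36er49

Add 180° to longitude and 90° to latitude: 346.37215, 106.74941.
Field: lon ⌊346.37215/20⌋ = 17 → R; lat ⌊106.74941/10⌋ = 10 → K.
Square: lon ⌊6.37215/2⌋ = 3; lat ⌊6.74941/1⌋ = 6.
Subsquare: lon ⌊0.37215/0.0833333⌋ = 4 → e; lat ⌊0.74941/0.0416667⌋ = 17 → r.
Extended square: lon ⌊0.03882/0.00833333⌋ = 4; lat ⌊0.04108/0.00416667⌋ = 9.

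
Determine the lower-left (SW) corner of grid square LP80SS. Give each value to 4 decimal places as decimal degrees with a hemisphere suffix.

60.7500° N, 57.5000° E

Field L=11, P=15: +11·20° lon, +15·10° lat → SW at lon 40°, lat 60°.
Square 8, 0: +8·2° lon, +0·1° lat → SW at lon 56°, lat 60°.
Subsquare s=18, s=18: +18·0.0833333° lon, +18·0.0416667° lat → SW at lon 57.5°, lat 60.75°.
latitude 60.7500° N, longitude 57.5000° E.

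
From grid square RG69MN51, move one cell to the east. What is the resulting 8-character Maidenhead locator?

RG69mn61

Longitude extended square 5; +1 → 6.
The latitude characters are unchanged.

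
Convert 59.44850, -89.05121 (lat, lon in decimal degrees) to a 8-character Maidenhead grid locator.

Offset from 180°W / 90°S: lon 90.94879°, lat 149.44850°.
Field: 90.94879/20 → 4 → E, 149.44850/10 → 14 → O; chars EO.
Square: 10.94879/2 → 5, 9.44850/1 → 9; chars 59.
Subsquare: 0.94879/0.0833333 → 11 → l, 0.44850/0.0416667 → 10 → k; chars lk.
Extended square: 0.03212/0.00833333 → 3, 0.03183/0.00416667 → 7; chars 37.

EO59lk37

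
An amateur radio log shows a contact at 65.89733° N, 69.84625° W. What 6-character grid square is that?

Add 180° to longitude and 90° to latitude: 110.1538, 155.8973.
Field: 110.1538/20 → 5 → F, 155.8973/10 → 15 → P; chars FP.
Square: 10.1538/2 → 5, 5.8973/1 → 5; chars 55.
Subsquare: 0.1538/0.0833333 → 1 → b, 0.8973/0.0416667 → 21 → v; chars bv.

FP55bv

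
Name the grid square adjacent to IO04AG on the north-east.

IO04bh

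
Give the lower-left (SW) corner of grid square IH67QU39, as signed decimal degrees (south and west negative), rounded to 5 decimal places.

-12.12917, -6.64167

Field I=8, H=7: +8·20° lon, +7·10° lat → SW at lon -20°, lat -20°.
Square 6, 7: +6·2° lon, +7·1° lat → SW at lon -8°, lat -13°.
Subsquare q=16, u=20: +16·0.0833333° lon, +20·0.0416667° lat → SW at lon -6.66667°, lat -12.1667°.
Extended square 3, 9: +3·0.00833333° lon, +9·0.00416667° lat → SW at lon -6.64167°, lat -12.1292°.
latitude -12.12917, longitude -6.64167.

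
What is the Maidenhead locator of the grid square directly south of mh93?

MH92

Latitude square 3; −1 → 2.
The longitude characters are unchanged.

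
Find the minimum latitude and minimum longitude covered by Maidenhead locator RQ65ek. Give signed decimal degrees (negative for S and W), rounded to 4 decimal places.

75.4167, 172.3333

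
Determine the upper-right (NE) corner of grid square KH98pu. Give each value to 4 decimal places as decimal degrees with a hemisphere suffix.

11.1250° S, 39.3333° E

Field K=10, H=7: +10·20° lon, +7·10° lat → SW at lon 20°, lat -20°.
Square 9, 8: +9·2° lon, +8·1° lat → SW at lon 38°, lat -12°.
Subsquare p=15, u=20: +15·0.0833333° lon, +20·0.0416667° lat → SW at lon 39.25°, lat -11.1667°.
Cell spans 0.0833333° lon × 0.0416667° lat. NE corner is SW corner plus one full cell.
latitude 11.1250° S, longitude 39.3333° E.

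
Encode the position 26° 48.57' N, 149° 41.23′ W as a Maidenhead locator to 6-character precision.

Offset from 180°W / 90°S: lon 30.3128°, lat 116.8095°.
Field: lon ⌊30.3128/20⌋ = 1 → B; lat ⌊116.8095/10⌋ = 11 → L.
Square: lon ⌊10.3128/2⌋ = 5; lat ⌊6.8095/1⌋ = 6.
Subsquare: lon ⌊0.3128/0.0833333⌋ = 3 → d; lat ⌊0.8095/0.0416667⌋ = 19 → t.

BL56dt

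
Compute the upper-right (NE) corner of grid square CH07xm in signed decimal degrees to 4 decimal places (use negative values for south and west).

-12.4583, -138.0000

Field C=2, H=7: +2·20° lon, +7·10° lat → SW at lon -140°, lat -20°.
Square 0, 7: +0·2° lon, +7·1° lat → SW at lon -140°, lat -13°.
Subsquare x=23, m=12: +23·0.0833333° lon, +12·0.0416667° lat → SW at lon -138.083°, lat -12.5°.
Cell spans 0.0833333° lon × 0.0416667° lat. NE corner is SW corner plus one full cell.
latitude -12.4583, longitude -138.0000.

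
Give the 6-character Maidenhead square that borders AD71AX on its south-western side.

AD61xw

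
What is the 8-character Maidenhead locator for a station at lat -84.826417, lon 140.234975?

Shift to the Maidenhead origin (180°W, 90°S): lon 320.23497, lat 5.17358.
Field: lon ⌊320.23497/20⌋ = 16 → Q; lat ⌊5.17358/10⌋ = 0 → A.
Square: lon ⌊0.23497/2⌋ = 0; lat ⌊5.17358/1⌋ = 5.
Subsquare: lon ⌊0.23497/0.0833333⌋ = 2 → c; lat ⌊0.17358/0.0416667⌋ = 4 → e.
Extended square: lon ⌊0.06831/0.00833333⌋ = 8; lat ⌊0.00692/0.00416667⌋ = 1.

QA05ce81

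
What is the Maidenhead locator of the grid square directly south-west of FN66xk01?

FN66wk90

Longitude extended square 0; −1 → -1, wraps to 9, carry into subsquare.
Longitude subsquare x = 23; −1 → 22 = w.
Latitude extended square 1; −1 → 0.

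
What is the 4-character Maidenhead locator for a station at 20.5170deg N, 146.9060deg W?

Add 180° to longitude and 90° to latitude: 33.09, 110.52.
Field (20°×10°, letters A–R): lon ⌊33.09/20⌋ = 1 → B; lat ⌊110.52/10⌋ = 11 → L.
Square (2°×1°, digits 0–9): lon ⌊13.09/2⌋ = 6; lat ⌊0.52/1⌋ = 0.

BL60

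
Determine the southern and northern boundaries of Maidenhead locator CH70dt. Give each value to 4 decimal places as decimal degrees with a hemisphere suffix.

Field C=2, H=7: +2·20° lon, +7·10° lat → SW at lon -140°, lat -20°.
Square 7, 0: +7·2° lon, +0·1° lat → SW at lon -126°, lat -20°.
Subsquare d=3, t=19: +3·0.0833333° lon, +19·0.0416667° lat → SW at lon -125.75°, lat -19.2083°.
Cell spans 0.0833333° lon × 0.0416667° lat.
south 19.2083° S, north 19.1667° S.

19.2083° S, 19.1667° S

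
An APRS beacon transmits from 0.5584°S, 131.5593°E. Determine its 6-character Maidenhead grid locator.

Offset from 180°W / 90°S: lon 311.5593°, lat 89.4416°.
Field (20°×10°, letters A–R): 311.5593/20 → 15 → P, 89.4416/10 → 8 → I; chars PI.
Square (2°×1°, digits 0–9): 11.5593/2 → 5, 9.4416/1 → 9; chars 59.
Subsquare (5′×2.5′, letters a–x): 1.5593/0.0833333 → 18 → s, 0.4416/0.0416667 → 10 → k; chars sk.

PI59sk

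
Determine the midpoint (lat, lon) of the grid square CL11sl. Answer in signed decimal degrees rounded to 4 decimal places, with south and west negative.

21.4792, -136.4583

Field C=2, L=11: +2·20° lon, +11·10° lat → SW at lon -140°, lat 20°.
Square 1, 1: +1·2° lon, +1·1° lat → SW at lon -138°, lat 21°.
Subsquare s=18, l=11: +18·0.0833333° lon, +11·0.0416667° lat → SW at lon -136.5°, lat 21.4583°.
Cell spans 0.0833333° lon × 0.0416667° lat. Centre is SW corner plus half of each.
latitude 21.4792, longitude -136.4583.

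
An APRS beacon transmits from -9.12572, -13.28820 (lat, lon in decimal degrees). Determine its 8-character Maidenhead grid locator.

II30iu59

Add 180° to longitude and 90° to latitude: 166.71180, 80.87428.
Field: lon ⌊166.71180/20⌋ = 8 → I; lat ⌊80.87428/10⌋ = 8 → I.
Square: lon ⌊6.71180/2⌋ = 3; lat ⌊0.87428/1⌋ = 0.
Subsquare: lon ⌊0.71180/0.0833333⌋ = 8 → i; lat ⌊0.87428/0.0416667⌋ = 20 → u.
Extended square: lon ⌊0.04513/0.00833333⌋ = 5; lat ⌊0.04095/0.00416667⌋ = 9.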